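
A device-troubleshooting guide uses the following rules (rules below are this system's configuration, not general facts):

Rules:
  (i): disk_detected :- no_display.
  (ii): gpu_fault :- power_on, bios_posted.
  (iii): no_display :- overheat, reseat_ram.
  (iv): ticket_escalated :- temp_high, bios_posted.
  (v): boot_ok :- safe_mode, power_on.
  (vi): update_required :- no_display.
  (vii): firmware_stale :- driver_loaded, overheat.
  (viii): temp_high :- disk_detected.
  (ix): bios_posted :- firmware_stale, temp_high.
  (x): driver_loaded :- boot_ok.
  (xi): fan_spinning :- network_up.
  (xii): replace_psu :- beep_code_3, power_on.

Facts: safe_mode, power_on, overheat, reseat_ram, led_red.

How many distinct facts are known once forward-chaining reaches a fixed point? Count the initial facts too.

Round 1 — (iii), (v), derive no_display, boot_ok.
Round 2 — (i), (vi), (x), derive disk_detected, update_required, driver_loaded.
Round 3 — (vii), (viii), derive firmware_stale, temp_high.
Round 4 — (ix), derive bios_posted.
Round 5 — (ii), (iv), derive gpu_fault, ticket_escalated.
Closure: {bios_posted, boot_ok, disk_detected, driver_loaded, firmware_stale, gpu_fault, led_red, no_display, overheat, power_on, reseat_ram, safe_mode, temp_high, ticket_escalated, update_required} — 15 facts.

15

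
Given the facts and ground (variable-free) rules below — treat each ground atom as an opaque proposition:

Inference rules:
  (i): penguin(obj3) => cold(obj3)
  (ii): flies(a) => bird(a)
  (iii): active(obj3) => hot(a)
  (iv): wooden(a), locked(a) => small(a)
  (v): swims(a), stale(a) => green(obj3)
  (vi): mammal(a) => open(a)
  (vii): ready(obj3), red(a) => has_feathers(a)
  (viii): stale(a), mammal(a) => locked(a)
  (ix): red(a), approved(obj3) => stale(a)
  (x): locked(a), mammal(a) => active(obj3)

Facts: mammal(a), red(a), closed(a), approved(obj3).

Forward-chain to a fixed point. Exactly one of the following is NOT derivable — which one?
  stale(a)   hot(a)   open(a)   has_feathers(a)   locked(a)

has_feathers(a)

[1] (vi) [mammal(a) => open(a)]; (ix) [red(a), approved(obj3) => stale(a)]. ⇒ new: open(a), stale(a).
[2] (viii) [stale(a), mammal(a) => locked(a)]. ⇒ new: locked(a).
[3] (x) [locked(a), mammal(a) => active(obj3)]. ⇒ new: active(obj3).
[4] (iii) [active(obj3) => hot(a)]. ⇒ new: hot(a).
Derived: open(a) (round 1), locked(a) (round 2), hot(a) (round 4), stale(a) (round 1). has_feathers(a) never appears in any round.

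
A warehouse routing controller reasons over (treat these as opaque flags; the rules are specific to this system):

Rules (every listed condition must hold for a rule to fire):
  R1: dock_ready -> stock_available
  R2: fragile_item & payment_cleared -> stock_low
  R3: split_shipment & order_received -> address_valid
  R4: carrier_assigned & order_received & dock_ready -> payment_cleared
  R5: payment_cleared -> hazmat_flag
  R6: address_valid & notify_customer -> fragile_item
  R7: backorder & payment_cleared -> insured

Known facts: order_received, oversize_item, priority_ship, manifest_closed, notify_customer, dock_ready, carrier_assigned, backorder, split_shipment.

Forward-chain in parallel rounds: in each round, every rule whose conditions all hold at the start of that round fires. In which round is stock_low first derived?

3

Round 1 — R1, R3, R4, derive stock_available, address_valid, payment_cleared.
Round 2 — R5, R6, R7, derive hazmat_flag, fragile_item, insured.
Round 3 — R2, derive stock_low.
stock_low first appears in round 3.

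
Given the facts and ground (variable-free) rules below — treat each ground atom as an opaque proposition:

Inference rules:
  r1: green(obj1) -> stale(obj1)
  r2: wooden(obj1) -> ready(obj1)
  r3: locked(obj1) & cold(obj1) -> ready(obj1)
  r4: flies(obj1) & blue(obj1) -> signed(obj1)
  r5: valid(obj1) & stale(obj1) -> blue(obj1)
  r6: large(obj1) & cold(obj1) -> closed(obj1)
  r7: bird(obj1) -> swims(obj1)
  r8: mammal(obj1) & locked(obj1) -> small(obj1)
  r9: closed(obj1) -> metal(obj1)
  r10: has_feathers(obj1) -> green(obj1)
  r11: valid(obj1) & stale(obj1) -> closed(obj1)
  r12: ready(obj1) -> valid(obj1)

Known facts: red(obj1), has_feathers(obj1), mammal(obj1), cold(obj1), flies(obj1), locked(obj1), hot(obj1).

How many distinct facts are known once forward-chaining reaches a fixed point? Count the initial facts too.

16

[1] r3 [locked(obj1) & cold(obj1) -> ready(obj1)]; r8 [mammal(obj1) & locked(obj1) -> small(obj1)]; r10 [has_feathers(obj1) -> green(obj1)]. ⇒ new: ready(obj1), small(obj1), green(obj1).
[2] r1 [green(obj1) -> stale(obj1)]; r12 [ready(obj1) -> valid(obj1)]. ⇒ new: stale(obj1), valid(obj1).
[3] r5 [valid(obj1) & stale(obj1) -> blue(obj1)]; r11 [valid(obj1) & stale(obj1) -> closed(obj1)]. ⇒ new: blue(obj1), closed(obj1).
[4] r4 [flies(obj1) & blue(obj1) -> signed(obj1)]; r9 [closed(obj1) -> metal(obj1)]. ⇒ new: signed(obj1), metal(obj1).
Closure: {blue(obj1), closed(obj1), cold(obj1), flies(obj1), green(obj1), has_feathers(obj1), hot(obj1), locked(obj1), mammal(obj1), metal(obj1), ready(obj1), red(obj1), signed(obj1), small(obj1), stale(obj1), valid(obj1)} — 16 facts.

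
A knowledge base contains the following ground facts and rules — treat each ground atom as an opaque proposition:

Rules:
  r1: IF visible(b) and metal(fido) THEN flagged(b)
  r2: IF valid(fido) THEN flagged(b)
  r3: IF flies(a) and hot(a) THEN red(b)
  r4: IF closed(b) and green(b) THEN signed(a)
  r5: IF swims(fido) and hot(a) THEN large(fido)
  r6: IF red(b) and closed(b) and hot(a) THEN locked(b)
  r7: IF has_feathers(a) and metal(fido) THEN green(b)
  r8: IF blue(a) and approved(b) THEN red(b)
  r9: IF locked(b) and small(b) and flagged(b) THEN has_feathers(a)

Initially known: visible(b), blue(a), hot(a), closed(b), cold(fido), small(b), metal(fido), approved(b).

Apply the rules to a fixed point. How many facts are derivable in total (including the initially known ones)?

14

[1] r1 [IF visible(b) and metal(fido) THEN flagged(b)]; r8 [IF blue(a) and approved(b) THEN red(b)]. ⇒ new: flagged(b), red(b).
[2] r6 [IF red(b) and closed(b) and hot(a) THEN locked(b)]. ⇒ new: locked(b).
[3] r9 [IF locked(b) and small(b) and flagged(b) THEN has_feathers(a)]. ⇒ new: has_feathers(a).
[4] r7 [IF has_feathers(a) and metal(fido) THEN green(b)]. ⇒ new: green(b).
[5] r4 [IF closed(b) and green(b) THEN signed(a)]. ⇒ new: signed(a).
Closure: {approved(b), blue(a), closed(b), cold(fido), flagged(b), green(b), has_feathers(a), hot(a), locked(b), metal(fido), red(b), signed(a), small(b), visible(b)} — 14 facts.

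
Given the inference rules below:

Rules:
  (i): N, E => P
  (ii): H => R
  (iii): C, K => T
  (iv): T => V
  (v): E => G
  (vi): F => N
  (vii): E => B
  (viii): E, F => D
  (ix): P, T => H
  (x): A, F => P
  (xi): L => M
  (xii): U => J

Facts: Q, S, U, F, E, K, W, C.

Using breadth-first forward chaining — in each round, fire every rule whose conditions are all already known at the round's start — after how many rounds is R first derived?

Round 1 fires (iii), (v), (vi), (vii), (viii), (xii), giving T, G, N, B, D, J.
Round 2 fires (i), (iv), giving P, V.
Round 3 fires (ix), giving H.
Round 4 fires (ii), giving R.
R first appears in round 4.

4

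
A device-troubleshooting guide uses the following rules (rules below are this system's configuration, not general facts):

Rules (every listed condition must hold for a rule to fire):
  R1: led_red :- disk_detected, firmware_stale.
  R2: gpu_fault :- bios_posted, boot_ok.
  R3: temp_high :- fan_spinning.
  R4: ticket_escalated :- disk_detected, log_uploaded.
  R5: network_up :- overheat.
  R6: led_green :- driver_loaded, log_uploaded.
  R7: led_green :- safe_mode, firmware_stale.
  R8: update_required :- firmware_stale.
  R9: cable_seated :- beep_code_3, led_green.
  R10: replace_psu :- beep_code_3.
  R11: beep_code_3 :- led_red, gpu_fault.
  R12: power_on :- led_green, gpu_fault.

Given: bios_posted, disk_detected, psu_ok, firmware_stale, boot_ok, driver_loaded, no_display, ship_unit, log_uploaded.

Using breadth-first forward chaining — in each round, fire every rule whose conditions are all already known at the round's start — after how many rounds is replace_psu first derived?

3

Round 1 — R1, R2, R4, R6, R8, derive led_red, gpu_fault, ticket_escalated, led_green, update_required.
Round 2 — R11, R12, derive beep_code_3, power_on.
Round 3 — R9, R10, derive cable_seated, replace_psu.
replace_psu first appears in round 3.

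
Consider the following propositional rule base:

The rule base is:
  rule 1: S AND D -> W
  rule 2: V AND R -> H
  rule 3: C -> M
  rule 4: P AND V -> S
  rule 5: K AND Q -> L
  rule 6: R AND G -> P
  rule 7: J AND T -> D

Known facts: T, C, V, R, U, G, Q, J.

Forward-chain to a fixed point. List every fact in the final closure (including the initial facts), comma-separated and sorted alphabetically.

C, D, G, H, J, M, P, Q, R, S, T, U, V, W

Round 1 fires rule 2, rule 3, rule 6, rule 7, giving H, M, P, D.
Round 2 fires rule 4, giving S.
Round 3 fires rule 1, giving W.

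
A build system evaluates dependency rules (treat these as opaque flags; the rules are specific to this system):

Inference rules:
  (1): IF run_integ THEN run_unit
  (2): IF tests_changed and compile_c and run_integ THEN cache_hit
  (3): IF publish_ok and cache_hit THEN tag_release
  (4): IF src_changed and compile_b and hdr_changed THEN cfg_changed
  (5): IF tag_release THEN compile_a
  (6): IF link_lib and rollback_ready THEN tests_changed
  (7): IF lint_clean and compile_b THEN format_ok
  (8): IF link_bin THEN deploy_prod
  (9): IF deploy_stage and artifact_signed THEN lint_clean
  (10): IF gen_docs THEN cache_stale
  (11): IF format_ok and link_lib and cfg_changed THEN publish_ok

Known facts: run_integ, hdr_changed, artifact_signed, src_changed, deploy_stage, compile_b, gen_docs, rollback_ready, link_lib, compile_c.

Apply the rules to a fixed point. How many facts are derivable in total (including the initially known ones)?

Round 1: (1) [IF run_integ THEN run_unit]; (4) [IF src_changed and compile_b and hdr_changed THEN cfg_changed]; (6) [IF link_lib and rollback_ready THEN tests_changed]; (9) [IF deploy_stage and artifact_signed THEN lint_clean]; (10) [IF gen_docs THEN cache_stale]. New: run_unit, cfg_changed, tests_changed, lint_clean, cache_stale.
Round 2: (2) [IF tests_changed and compile_c and run_integ THEN cache_hit]; (7) [IF lint_clean and compile_b THEN format_ok]. New: cache_hit, format_ok.
Round 3: (11) [IF format_ok and link_lib and cfg_changed THEN publish_ok]. New: publish_ok.
Round 4: (3) [IF publish_ok and cache_hit THEN tag_release]. New: tag_release.
Round 5: (5) [IF tag_release THEN compile_a]. New: compile_a.
Closure: {artifact_signed, cache_hit, cache_stale, cfg_changed, compile_a, compile_b, compile_c, deploy_stage, format_ok, gen_docs, hdr_changed, link_lib, lint_clean, publish_ok, rollback_ready, run_integ, run_unit, src_changed, tag_release, tests_changed} — 20 facts.

20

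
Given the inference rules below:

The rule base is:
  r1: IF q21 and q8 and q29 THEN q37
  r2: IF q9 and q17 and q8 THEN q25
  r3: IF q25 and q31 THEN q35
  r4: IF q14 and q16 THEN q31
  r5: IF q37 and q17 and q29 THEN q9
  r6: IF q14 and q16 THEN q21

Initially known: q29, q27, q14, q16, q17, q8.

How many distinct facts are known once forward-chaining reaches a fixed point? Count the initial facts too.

12

Round 1: r4 [IF q14 and q16 THEN q31]; r6 [IF q14 and q16 THEN q21]. Adds q31, q21.
Round 2: r1 [IF q21 and q8 and q29 THEN q37]. Adds q37.
Round 3: r5 [IF q37 and q17 and q29 THEN q9]. Adds q9.
Round 4: r2 [IF q9 and q17 and q8 THEN q25]. Adds q25.
Round 5: r3 [IF q25 and q31 THEN q35]. Adds q35.
Closure: {q14, q16, q17, q21, q25, q27, q29, q31, q35, q37, q8, q9} — 12 facts.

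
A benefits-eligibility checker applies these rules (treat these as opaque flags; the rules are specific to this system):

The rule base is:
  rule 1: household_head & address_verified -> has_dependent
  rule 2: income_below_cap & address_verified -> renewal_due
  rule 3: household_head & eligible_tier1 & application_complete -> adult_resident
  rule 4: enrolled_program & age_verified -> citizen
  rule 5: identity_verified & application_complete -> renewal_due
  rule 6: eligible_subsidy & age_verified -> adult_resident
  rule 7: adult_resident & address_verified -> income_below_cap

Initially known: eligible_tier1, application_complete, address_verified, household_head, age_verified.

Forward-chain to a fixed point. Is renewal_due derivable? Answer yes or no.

[1] rule 1 [household_head & address_verified -> has_dependent]; rule 3 [household_head & eligible_tier1 & application_complete -> adult_resident]. ⇒ new: has_dependent, adult_resident.
[2] rule 7 [adult_resident & address_verified -> income_below_cap]. ⇒ new: income_below_cap.
[3] rule 2 [income_below_cap & address_verified -> renewal_due]. ⇒ new: renewal_due.
renewal_due appears in round 3, so it is derivable.

yes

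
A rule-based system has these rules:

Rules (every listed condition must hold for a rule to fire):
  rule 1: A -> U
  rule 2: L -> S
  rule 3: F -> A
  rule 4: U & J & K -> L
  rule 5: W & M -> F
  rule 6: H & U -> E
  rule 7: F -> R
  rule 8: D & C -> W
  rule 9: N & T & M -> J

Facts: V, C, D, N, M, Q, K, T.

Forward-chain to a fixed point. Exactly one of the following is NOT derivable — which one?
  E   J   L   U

[1] rule 8 [D & C -> W]; rule 9 [N & T & M -> J]. ⇒ new: W, J.
[2] rule 5 [W & M -> F]. ⇒ new: F.
[3] rule 3 [F -> A]; rule 7 [F -> R]. ⇒ new: A, R.
[4] rule 1 [A -> U]. ⇒ new: U.
[5] rule 4 [U & J & K -> L]. ⇒ new: L.
[6] rule 2 [L -> S]. ⇒ new: S.
Derived: L (round 5), U (round 4), J (round 1). E never appears in any round.

E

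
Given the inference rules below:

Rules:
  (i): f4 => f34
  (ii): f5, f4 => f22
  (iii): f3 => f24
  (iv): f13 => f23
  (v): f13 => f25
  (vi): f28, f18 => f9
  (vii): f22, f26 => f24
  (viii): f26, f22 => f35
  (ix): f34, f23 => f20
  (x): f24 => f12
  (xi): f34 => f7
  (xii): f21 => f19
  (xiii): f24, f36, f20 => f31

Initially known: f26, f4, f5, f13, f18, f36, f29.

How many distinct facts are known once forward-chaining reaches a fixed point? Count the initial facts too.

Round 1 — (i), (ii), (iv), (v), derive f34, f22, f23, f25.
Round 2 — (vii), (viii), (ix), (xi), derive f24, f35, f20, f7.
Round 3 — (x), (xiii), derive f12, f31.
Closure: {f12, f13, f18, f20, f22, f23, f24, f25, f26, f29, f31, f34, f35, f36, f4, f5, f7} — 17 facts.

17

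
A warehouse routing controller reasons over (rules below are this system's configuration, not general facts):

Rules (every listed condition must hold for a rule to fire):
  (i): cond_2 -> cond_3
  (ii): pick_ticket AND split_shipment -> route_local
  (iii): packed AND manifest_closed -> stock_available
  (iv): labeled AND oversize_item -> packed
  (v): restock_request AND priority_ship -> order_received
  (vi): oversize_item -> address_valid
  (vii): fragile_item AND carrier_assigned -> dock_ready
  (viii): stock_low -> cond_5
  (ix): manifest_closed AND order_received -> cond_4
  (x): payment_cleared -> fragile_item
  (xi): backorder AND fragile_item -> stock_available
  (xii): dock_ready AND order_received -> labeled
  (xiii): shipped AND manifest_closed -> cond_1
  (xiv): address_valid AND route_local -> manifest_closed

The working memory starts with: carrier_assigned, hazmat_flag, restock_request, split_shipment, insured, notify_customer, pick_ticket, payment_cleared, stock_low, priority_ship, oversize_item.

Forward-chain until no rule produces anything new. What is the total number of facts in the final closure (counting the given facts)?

[1] (ii) [pick_ticket AND split_shipment -> route_local]; (v) [restock_request AND priority_ship -> order_received]; (vi) [oversize_item -> address_valid]; (viii) [stock_low -> cond_5]; (x) [payment_cleared -> fragile_item]. ⇒ new: route_local, order_received, address_valid, cond_5, fragile_item.
[2] (vii) [fragile_item AND carrier_assigned -> dock_ready]; (xiv) [address_valid AND route_local -> manifest_closed]. ⇒ new: dock_ready, manifest_closed.
[3] (ix) [manifest_closed AND order_received -> cond_4]; (xii) [dock_ready AND order_received -> labeled]. ⇒ new: cond_4, labeled.
[4] (iv) [labeled AND oversize_item -> packed]. ⇒ new: packed.
[5] (iii) [packed AND manifest_closed -> stock_available]. ⇒ new: stock_available.
Closure: {address_valid, carrier_assigned, cond_4, cond_5, dock_ready, fragile_item, hazmat_flag, insured, labeled, manifest_closed, notify_customer, order_received, oversize_item, packed, payment_cleared, pick_ticket, priority_ship, restock_request, route_local, split_shipment, stock_available, stock_low} — 22 facts.

22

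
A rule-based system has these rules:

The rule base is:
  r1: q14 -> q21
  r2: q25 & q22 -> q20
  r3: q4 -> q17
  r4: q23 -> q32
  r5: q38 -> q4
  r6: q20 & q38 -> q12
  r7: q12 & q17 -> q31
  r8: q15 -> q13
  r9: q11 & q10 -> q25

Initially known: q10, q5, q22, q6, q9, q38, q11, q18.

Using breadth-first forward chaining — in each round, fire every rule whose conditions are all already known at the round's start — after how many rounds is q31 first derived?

[1] r5 [q38 -> q4]; r9 [q11 & q10 -> q25]. ⇒ new: q4, q25.
[2] r2 [q25 & q22 -> q20]; r3 [q4 -> q17]. ⇒ new: q20, q17.
[3] r6 [q20 & q38 -> q12]. ⇒ new: q12.
[4] r7 [q12 & q17 -> q31]. ⇒ new: q31.
q31 first appears in round 4.

4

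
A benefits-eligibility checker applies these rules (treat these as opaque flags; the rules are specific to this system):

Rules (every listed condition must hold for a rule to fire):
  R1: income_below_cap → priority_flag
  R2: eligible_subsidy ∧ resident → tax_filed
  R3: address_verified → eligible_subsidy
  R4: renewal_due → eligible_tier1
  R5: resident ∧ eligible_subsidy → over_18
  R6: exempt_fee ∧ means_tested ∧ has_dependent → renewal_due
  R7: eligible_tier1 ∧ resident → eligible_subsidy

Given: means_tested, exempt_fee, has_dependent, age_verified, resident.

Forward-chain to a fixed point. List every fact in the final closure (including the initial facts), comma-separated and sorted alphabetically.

age_verified, eligible_subsidy, eligible_tier1, exempt_fee, has_dependent, means_tested, over_18, renewal_due, resident, tax_filed

Round 1 fires R6, giving renewal_due.
Round 2 fires R4, giving eligible_tier1.
Round 3 fires R7, giving eligible_subsidy.
Round 4 fires R2, R5, giving tax_filed, over_18.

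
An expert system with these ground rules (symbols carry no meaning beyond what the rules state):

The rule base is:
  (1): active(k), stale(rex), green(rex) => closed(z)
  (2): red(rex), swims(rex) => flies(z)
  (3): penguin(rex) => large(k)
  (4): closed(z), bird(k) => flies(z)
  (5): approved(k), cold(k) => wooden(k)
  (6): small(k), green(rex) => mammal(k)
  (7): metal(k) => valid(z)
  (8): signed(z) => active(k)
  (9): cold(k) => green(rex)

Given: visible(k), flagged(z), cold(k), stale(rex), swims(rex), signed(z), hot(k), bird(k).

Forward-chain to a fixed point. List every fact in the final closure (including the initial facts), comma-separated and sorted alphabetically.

active(k), bird(k), closed(z), cold(k), flagged(z), flies(z), green(rex), hot(k), signed(z), stale(rex), swims(rex), visible(k)

Round 1 — (8), (9), derive active(k), green(rex).
Round 2 — (1), derive closed(z).
Round 3 — (4), derive flies(z).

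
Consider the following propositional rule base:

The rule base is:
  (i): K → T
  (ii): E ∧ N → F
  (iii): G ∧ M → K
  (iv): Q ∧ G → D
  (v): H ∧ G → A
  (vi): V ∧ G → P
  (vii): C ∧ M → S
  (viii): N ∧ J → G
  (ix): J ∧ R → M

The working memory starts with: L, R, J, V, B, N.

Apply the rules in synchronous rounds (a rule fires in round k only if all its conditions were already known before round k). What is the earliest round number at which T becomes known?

[1] (viii) [N ∧ J → G]; (ix) [J ∧ R → M]. ⇒ new: G, M.
[2] (iii) [G ∧ M → K]; (vi) [V ∧ G → P]. ⇒ new: K, P.
[3] (i) [K → T]. ⇒ new: T.
T first appears in round 3.

3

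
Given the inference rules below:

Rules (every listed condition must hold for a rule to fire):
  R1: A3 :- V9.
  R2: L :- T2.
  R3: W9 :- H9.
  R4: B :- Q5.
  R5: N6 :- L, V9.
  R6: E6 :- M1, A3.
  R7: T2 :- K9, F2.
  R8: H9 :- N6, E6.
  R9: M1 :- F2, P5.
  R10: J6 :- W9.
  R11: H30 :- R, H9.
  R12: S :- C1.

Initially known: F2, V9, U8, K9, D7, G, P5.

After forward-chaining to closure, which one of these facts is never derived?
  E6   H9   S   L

S

Round 1: R1 [A3 :- V9.]; R7 [T2 :- K9, F2.]; R9 [M1 :- F2, P5.]. Adds A3, T2, M1.
Round 2: R2 [L :- T2.]; R6 [E6 :- M1, A3.]. Adds L, E6.
Round 3: R5 [N6 :- L, V9.]. Adds N6.
Round 4: R8 [H9 :- N6, E6.]. Adds H9.
Round 5: R3 [W9 :- H9.]. Adds W9.
Round 6: R10 [J6 :- W9.]. Adds J6.
Derived: E6 (round 2), L (round 2), H9 (round 4). S never appears in any round.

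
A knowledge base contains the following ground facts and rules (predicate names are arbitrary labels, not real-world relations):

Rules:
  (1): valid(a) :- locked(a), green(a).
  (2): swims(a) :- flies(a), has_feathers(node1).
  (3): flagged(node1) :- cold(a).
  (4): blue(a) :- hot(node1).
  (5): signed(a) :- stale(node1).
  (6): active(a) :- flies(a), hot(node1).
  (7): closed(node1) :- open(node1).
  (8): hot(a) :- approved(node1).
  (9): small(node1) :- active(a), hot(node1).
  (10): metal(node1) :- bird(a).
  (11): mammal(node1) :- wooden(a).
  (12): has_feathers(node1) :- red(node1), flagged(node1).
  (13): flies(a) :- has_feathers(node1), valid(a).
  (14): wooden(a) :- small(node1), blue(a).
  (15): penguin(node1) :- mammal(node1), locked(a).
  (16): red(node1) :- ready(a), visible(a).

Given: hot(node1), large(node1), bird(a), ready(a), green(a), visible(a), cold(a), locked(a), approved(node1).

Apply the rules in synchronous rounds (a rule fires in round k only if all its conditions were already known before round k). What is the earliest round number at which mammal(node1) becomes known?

7

Round 1 fires (1), (3), (4), (8), (10), (16), giving valid(a), flagged(node1), blue(a), hot(a), metal(node1), red(node1).
Round 2 fires (12), giving has_feathers(node1).
Round 3 fires (13), giving flies(a).
Round 4 fires (2), (6), giving swims(a), active(a).
Round 5 fires (9), giving small(node1).
Round 6 fires (14), giving wooden(a).
Round 7 fires (11), giving mammal(node1).
mammal(node1) first appears in round 7.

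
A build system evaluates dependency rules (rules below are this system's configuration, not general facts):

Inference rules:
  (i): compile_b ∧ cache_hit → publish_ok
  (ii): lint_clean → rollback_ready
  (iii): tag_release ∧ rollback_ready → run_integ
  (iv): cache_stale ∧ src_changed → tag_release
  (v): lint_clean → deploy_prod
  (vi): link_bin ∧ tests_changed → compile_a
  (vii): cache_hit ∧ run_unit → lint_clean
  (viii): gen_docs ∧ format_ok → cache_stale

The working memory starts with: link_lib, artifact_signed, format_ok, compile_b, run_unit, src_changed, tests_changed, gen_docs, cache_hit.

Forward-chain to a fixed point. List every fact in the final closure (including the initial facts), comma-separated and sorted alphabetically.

[1] (i) [compile_b ∧ cache_hit → publish_ok]; (vii) [cache_hit ∧ run_unit → lint_clean]; (viii) [gen_docs ∧ format_ok → cache_stale]. ⇒ new: publish_ok, lint_clean, cache_stale.
[2] (ii) [lint_clean → rollback_ready]; (iv) [cache_stale ∧ src_changed → tag_release]; (v) [lint_clean → deploy_prod]. ⇒ new: rollback_ready, tag_release, deploy_prod.
[3] (iii) [tag_release ∧ rollback_ready → run_integ]. ⇒ new: run_integ.

artifact_signed, cache_hit, cache_stale, compile_b, deploy_prod, format_ok, gen_docs, link_lib, lint_clean, publish_ok, rollback_ready, run_integ, run_unit, src_changed, tag_release, tests_changed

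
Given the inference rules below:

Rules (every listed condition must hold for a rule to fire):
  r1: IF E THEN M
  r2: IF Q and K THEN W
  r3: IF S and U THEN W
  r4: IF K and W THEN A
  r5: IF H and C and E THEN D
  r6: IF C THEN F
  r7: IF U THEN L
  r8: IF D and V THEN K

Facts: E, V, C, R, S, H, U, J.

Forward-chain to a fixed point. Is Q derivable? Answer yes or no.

no

Round 1: r1 [IF E THEN M]; r3 [IF S and U THEN W]; r5 [IF H and C and E THEN D]; r6 [IF C THEN F]; r7 [IF U THEN L]. New: M, W, D, F, L.
Round 2: r8 [IF D and V THEN K]. New: K.
Round 3: r4 [IF K and W THEN A]. New: A.
Fixed point reached. No rule has Q as a consequent, and it is not given.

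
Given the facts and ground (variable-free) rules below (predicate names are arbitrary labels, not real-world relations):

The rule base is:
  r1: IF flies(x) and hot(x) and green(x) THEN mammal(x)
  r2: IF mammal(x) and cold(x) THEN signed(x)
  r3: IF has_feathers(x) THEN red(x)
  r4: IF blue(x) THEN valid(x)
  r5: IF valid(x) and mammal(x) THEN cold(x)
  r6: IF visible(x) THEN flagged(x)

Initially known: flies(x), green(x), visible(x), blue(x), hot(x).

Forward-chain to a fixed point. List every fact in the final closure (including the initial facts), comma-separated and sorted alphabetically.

blue(x), cold(x), flagged(x), flies(x), green(x), hot(x), mammal(x), signed(x), valid(x), visible(x)

Round 1 — r1, r4, r6, derive mammal(x), valid(x), flagged(x).
Round 2 — r5, derive cold(x).
Round 3 — r2, derive signed(x).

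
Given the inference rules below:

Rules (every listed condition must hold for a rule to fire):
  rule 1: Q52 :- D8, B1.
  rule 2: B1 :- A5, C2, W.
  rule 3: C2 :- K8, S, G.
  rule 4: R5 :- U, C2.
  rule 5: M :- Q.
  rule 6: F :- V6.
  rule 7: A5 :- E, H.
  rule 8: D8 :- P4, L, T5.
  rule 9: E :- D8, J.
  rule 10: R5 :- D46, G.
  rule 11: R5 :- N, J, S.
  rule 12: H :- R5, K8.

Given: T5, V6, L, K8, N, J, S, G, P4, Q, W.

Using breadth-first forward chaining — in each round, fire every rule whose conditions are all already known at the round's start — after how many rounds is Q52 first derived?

5

Round 1 — rule 3, rule 5, rule 6, rule 8, rule 11, derive C2, M, F, D8, R5.
Round 2 — rule 9, rule 12, derive E, H.
Round 3 — rule 7, derive A5.
Round 4 — rule 2, derive B1.
Round 5 — rule 1, derive Q52.
Q52 first appears in round 5.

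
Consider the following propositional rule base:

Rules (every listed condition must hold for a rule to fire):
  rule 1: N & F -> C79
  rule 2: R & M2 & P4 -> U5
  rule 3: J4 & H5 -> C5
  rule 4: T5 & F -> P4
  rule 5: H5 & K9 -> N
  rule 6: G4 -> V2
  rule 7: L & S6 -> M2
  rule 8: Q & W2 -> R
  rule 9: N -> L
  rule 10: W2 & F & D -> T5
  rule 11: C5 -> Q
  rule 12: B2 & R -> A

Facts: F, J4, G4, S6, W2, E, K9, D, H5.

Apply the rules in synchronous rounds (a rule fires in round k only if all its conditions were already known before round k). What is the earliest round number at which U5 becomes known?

[1] rule 3 [J4 & H5 -> C5]; rule 5 [H5 & K9 -> N]; rule 6 [G4 -> V2]; rule 10 [W2 & F & D -> T5]. ⇒ new: C5, N, V2, T5.
[2] rule 1 [N & F -> C79]; rule 4 [T5 & F -> P4]; rule 9 [N -> L]; rule 11 [C5 -> Q]. ⇒ new: C79, P4, L, Q.
[3] rule 7 [L & S6 -> M2]; rule 8 [Q & W2 -> R]. ⇒ new: M2, R.
[4] rule 2 [R & M2 & P4 -> U5]. ⇒ new: U5.
U5 first appears in round 4.

4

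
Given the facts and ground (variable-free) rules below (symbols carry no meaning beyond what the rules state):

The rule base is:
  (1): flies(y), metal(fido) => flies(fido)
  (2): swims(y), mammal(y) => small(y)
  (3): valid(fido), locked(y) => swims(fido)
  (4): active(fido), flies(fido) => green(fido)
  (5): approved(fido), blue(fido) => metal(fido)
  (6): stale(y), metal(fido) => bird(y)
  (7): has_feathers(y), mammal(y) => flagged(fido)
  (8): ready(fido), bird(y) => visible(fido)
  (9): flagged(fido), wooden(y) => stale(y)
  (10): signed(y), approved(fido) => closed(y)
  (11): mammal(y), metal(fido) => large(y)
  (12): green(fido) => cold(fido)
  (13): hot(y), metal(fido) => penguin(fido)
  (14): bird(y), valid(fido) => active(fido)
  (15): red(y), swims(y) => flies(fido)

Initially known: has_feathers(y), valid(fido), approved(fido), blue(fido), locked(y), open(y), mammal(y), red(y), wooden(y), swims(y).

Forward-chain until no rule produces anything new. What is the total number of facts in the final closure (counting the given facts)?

Round 1 fires (2), (3), (5), (7), (15), giving small(y), swims(fido), metal(fido), flagged(fido), flies(fido).
Round 2 fires (9), (11), giving stale(y), large(y).
Round 3 fires (6), giving bird(y).
Round 4 fires (14), giving active(fido).
Round 5 fires (4), giving green(fido).
Round 6 fires (12), giving cold(fido).
Closure: {active(fido), approved(fido), bird(y), blue(fido), cold(fido), flagged(fido), flies(fido), green(fido), has_feathers(y), large(y), locked(y), mammal(y), metal(fido), open(y), red(y), small(y), stale(y), swims(fido), swims(y), valid(fido), wooden(y)} — 21 facts.

21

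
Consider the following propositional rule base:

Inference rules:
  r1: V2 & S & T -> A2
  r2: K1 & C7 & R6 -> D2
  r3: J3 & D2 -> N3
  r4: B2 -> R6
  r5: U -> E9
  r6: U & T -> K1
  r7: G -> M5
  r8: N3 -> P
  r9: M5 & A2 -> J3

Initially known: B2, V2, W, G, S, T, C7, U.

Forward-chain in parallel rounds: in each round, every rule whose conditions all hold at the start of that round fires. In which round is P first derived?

4

[1] r1 [V2 & S & T -> A2]; r4 [B2 -> R6]; r5 [U -> E9]; r6 [U & T -> K1]; r7 [G -> M5]. ⇒ new: A2, R6, E9, K1, M5.
[2] r2 [K1 & C7 & R6 -> D2]; r9 [M5 & A2 -> J3]. ⇒ new: D2, J3.
[3] r3 [J3 & D2 -> N3]. ⇒ new: N3.
[4] r8 [N3 -> P]. ⇒ new: P.
P first appears in round 4.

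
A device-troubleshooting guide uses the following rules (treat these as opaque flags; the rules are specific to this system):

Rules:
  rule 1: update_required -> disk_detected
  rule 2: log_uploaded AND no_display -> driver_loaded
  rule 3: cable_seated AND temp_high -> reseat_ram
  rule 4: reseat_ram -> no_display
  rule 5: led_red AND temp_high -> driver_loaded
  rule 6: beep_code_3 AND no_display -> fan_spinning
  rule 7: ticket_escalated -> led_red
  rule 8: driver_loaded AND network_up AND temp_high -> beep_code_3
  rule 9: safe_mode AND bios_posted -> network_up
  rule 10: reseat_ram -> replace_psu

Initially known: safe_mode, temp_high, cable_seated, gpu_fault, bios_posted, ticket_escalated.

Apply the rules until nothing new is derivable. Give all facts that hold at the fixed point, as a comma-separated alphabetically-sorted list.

Round 1: rule 3 [cable_seated AND temp_high -> reseat_ram]; rule 7 [ticket_escalated -> led_red]; rule 9 [safe_mode AND bios_posted -> network_up]. New: reseat_ram, led_red, network_up.
Round 2: rule 4 [reseat_ram -> no_display]; rule 5 [led_red AND temp_high -> driver_loaded]; rule 10 [reseat_ram -> replace_psu]. New: no_display, driver_loaded, replace_psu.
Round 3: rule 8 [driver_loaded AND network_up AND temp_high -> beep_code_3]. New: beep_code_3.
Round 4: rule 6 [beep_code_3 AND no_display -> fan_spinning]. New: fan_spinning.

beep_code_3, bios_posted, cable_seated, driver_loaded, fan_spinning, gpu_fault, led_red, network_up, no_display, replace_psu, reseat_ram, safe_mode, temp_high, ticket_escalated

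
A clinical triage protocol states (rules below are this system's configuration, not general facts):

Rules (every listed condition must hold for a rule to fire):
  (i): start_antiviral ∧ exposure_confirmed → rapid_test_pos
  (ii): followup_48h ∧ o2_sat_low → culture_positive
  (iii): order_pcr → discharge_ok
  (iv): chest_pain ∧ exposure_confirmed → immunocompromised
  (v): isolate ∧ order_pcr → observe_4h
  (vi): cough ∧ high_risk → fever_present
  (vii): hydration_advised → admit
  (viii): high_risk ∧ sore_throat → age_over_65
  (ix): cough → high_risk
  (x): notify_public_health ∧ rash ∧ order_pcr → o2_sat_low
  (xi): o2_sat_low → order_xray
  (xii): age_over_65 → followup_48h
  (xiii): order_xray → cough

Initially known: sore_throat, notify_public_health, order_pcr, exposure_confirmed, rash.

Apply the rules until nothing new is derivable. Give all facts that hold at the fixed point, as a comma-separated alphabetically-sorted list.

age_over_65, cough, culture_positive, discharge_ok, exposure_confirmed, fever_present, followup_48h, high_risk, notify_public_health, o2_sat_low, order_pcr, order_xray, rash, sore_throat

Round 1 fires (iii), (x), giving discharge_ok, o2_sat_low.
Round 2 fires (xi), giving order_xray.
Round 3 fires (xiii), giving cough.
Round 4 fires (ix), giving high_risk.
Round 5 fires (vi), (viii), giving fever_present, age_over_65.
Round 6 fires (xii), giving followup_48h.
Round 7 fires (ii), giving culture_positive.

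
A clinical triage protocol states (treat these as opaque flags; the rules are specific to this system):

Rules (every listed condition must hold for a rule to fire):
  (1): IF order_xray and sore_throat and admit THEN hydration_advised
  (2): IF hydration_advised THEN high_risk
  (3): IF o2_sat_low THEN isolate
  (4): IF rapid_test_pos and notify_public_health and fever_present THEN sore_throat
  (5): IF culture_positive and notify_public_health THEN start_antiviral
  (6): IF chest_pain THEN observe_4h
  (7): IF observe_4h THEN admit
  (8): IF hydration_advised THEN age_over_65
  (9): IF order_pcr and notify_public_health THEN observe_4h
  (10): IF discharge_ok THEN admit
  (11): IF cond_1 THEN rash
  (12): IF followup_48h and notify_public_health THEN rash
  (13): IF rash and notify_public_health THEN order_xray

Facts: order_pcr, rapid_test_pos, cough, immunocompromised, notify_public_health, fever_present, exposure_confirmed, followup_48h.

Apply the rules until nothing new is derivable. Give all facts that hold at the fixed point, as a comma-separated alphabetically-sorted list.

Round 1: (4) [IF rapid_test_pos and notify_public_health and fever_present THEN sore_throat]; (9) [IF order_pcr and notify_public_health THEN observe_4h]; (12) [IF followup_48h and notify_public_health THEN rash]. Adds sore_throat, observe_4h, rash.
Round 2: (7) [IF observe_4h THEN admit]; (13) [IF rash and notify_public_health THEN order_xray]. Adds admit, order_xray.
Round 3: (1) [IF order_xray and sore_throat and admit THEN hydration_advised]. Adds hydration_advised.
Round 4: (2) [IF hydration_advised THEN high_risk]; (8) [IF hydration_advised THEN age_over_65]. Adds high_risk, age_over_65.

admit, age_over_65, cough, exposure_confirmed, fever_present, followup_48h, high_risk, hydration_advised, immunocompromised, notify_public_health, observe_4h, order_pcr, order_xray, rapid_test_pos, rash, sore_throat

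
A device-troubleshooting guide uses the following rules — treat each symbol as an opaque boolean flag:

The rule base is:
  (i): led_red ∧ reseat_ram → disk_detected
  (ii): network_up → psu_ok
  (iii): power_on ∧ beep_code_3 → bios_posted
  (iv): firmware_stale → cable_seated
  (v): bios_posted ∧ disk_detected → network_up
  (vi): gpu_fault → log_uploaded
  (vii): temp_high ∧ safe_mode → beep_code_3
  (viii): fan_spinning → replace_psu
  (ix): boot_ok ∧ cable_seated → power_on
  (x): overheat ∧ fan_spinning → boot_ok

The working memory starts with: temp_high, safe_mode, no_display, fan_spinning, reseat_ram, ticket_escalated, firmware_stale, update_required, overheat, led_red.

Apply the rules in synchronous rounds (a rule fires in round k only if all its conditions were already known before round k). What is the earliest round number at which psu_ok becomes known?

Round 1 — (i), (iv), (vii), (viii), (x), derive disk_detected, cable_seated, beep_code_3, replace_psu, boot_ok.
Round 2 — (ix), derive power_on.
Round 3 — (iii), derive bios_posted.
Round 4 — (v), derive network_up.
Round 5 — (ii), derive psu_ok.
psu_ok first appears in round 5.

5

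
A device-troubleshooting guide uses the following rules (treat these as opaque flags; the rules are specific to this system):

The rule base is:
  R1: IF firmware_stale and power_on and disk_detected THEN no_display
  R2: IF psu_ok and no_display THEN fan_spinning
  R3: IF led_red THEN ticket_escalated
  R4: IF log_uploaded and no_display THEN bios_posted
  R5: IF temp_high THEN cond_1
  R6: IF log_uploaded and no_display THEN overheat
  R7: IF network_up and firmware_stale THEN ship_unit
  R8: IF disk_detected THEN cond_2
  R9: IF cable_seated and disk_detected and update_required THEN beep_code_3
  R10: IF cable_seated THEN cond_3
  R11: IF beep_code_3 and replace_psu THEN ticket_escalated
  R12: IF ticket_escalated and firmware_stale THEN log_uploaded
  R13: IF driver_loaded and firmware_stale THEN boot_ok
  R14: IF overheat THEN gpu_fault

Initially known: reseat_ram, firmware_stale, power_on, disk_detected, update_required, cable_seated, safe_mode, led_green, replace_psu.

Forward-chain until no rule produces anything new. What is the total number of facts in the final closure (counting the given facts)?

18

[1] R1 [IF firmware_stale and power_on and disk_detected THEN no_display]; R8 [IF disk_detected THEN cond_2]; R9 [IF cable_seated and disk_detected and update_required THEN beep_code_3]; R10 [IF cable_seated THEN cond_3]. ⇒ new: no_display, cond_2, beep_code_3, cond_3.
[2] R11 [IF beep_code_3 and replace_psu THEN ticket_escalated]. ⇒ new: ticket_escalated.
[3] R12 [IF ticket_escalated and firmware_stale THEN log_uploaded]. ⇒ new: log_uploaded.
[4] R4 [IF log_uploaded and no_display THEN bios_posted]; R6 [IF log_uploaded and no_display THEN overheat]. ⇒ new: bios_posted, overheat.
[5] R14 [IF overheat THEN gpu_fault]. ⇒ new: gpu_fault.
Closure: {beep_code_3, bios_posted, cable_seated, cond_2, cond_3, disk_detected, firmware_stale, gpu_fault, led_green, log_uploaded, no_display, overheat, power_on, replace_psu, reseat_ram, safe_mode, ticket_escalated, update_required} — 18 facts.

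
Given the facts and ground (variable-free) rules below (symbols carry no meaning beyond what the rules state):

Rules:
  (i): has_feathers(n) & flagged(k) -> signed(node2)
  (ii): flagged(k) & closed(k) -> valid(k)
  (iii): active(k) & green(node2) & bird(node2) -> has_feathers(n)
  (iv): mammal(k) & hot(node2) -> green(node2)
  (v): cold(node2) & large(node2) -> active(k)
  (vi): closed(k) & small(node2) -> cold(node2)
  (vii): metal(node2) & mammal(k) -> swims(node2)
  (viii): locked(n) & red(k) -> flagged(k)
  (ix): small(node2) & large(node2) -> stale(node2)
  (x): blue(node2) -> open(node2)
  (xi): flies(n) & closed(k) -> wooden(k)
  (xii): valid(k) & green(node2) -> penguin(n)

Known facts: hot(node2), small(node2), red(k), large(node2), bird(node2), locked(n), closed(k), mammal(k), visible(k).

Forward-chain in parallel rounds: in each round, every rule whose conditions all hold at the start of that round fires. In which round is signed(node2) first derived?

4

Round 1: (iv) [mammal(k) & hot(node2) -> green(node2)]; (vi) [closed(k) & small(node2) -> cold(node2)]; (viii) [locked(n) & red(k) -> flagged(k)]; (ix) [small(node2) & large(node2) -> stale(node2)]. New: green(node2), cold(node2), flagged(k), stale(node2).
Round 2: (ii) [flagged(k) & closed(k) -> valid(k)]; (v) [cold(node2) & large(node2) -> active(k)]. New: valid(k), active(k).
Round 3: (iii) [active(k) & green(node2) & bird(node2) -> has_feathers(n)]; (xii) [valid(k) & green(node2) -> penguin(n)]. New: has_feathers(n), penguin(n).
Round 4: (i) [has_feathers(n) & flagged(k) -> signed(node2)]. New: signed(node2).
signed(node2) first appears in round 4.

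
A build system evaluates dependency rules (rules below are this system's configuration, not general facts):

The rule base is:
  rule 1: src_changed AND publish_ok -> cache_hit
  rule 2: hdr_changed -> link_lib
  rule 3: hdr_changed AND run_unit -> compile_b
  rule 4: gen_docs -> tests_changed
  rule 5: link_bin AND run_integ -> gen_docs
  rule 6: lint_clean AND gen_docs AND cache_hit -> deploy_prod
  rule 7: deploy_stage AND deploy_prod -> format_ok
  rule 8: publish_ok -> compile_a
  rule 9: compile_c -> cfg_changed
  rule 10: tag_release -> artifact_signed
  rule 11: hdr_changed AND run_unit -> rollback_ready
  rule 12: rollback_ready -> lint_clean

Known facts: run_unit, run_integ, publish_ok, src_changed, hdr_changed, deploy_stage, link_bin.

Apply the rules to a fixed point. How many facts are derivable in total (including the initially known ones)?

17

Round 1 — rule 1, rule 2, rule 3, rule 5, rule 8, rule 11, derive cache_hit, link_lib, compile_b, gen_docs, compile_a, rollback_ready.
Round 2 — rule 4, rule 12, derive tests_changed, lint_clean.
Round 3 — rule 6, derive deploy_prod.
Round 4 — rule 7, derive format_ok.
Closure: {cache_hit, compile_a, compile_b, deploy_prod, deploy_stage, format_ok, gen_docs, hdr_changed, link_bin, link_lib, lint_clean, publish_ok, rollback_ready, run_integ, run_unit, src_changed, tests_changed} — 17 facts.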